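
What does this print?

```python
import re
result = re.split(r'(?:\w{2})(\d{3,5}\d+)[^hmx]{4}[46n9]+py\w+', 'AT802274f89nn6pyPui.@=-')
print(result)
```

['', '802274', '.@=-']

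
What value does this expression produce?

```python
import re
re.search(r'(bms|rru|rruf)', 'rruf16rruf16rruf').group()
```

`|` is ordered: at each position the engine commits to the first alternative that works.
The match spans [0:3] → 'rru'.

'rru'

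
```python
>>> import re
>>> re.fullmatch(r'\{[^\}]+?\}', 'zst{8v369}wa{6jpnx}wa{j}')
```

`re.fullmatch` is like wrapping the pattern in `^…$` (in single-line mode).
Here the pattern can't cover the whole string, so the call returns None.

None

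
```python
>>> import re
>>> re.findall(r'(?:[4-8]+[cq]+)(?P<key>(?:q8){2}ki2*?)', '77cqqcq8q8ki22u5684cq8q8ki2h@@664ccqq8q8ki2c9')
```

['q8q8ki', 'q8q8ki', 'q8q8ki']

A `+?`/`*?`/`{m,n}?` starts at its minimum and grows only as far as needed for what follows to match.
Because there's exactly one group, `findall` drops the full match and keeps group 1 from each hit.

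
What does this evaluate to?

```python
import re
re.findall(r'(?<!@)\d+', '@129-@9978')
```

The negative lookahead/lookbehind blocks any match where the forbidden context is present.
Scanning left to right: at [2:4] → '29'; at [7:10] → '978'.
Since nothing is captured, `findall` lists the 2 matched substrings directly.

['29', '978']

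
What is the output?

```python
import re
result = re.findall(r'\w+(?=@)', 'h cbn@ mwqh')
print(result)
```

['cbn']

The positive lookaround only admits positions where the adjacent text matches; those characters stay outside the span.
No capturing groups, so `findall` returns the 1 full match string.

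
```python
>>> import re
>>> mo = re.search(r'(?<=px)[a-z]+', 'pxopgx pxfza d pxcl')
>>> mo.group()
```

The `(?=…)`/`(?<=…)` assertion just peeks at neighbouring text; it doesn't advance the match position.
The match spans [2:6] → 'opgx'.

'opgx'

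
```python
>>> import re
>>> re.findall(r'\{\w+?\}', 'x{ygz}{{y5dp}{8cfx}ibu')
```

['{ygz}', '{y5dp}', '{8cfx}']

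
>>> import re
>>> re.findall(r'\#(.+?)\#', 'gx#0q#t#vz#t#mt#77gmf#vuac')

Matches: at [2:6] match '#0q#', group 1 = '0q'; at [7:11] match '#vz#', group 1 = 'vz'; at [12:16] match '#mt#', group 1 = 'mt'.
`findall` collects group 1 from each match (3 total).

['0q', 'vz', 'mt']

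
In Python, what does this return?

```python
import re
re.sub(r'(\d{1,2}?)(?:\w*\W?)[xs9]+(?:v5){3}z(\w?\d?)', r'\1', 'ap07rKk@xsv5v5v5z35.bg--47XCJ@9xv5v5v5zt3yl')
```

'ap0.bg--4yl'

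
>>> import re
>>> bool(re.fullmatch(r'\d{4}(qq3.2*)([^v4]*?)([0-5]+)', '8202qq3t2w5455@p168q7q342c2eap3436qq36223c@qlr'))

False

`re.fullmatch` is like wrapping the pattern in `^…$` (in single-line mode).
Here the pattern can't cover the whole string, so the call returns None, and `bool(None)` is False.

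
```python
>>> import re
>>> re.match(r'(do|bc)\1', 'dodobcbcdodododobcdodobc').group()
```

'dodo'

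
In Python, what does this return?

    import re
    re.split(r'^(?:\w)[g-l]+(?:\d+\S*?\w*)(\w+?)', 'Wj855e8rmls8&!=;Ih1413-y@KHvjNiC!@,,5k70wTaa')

['', '8', '&!=;Ih1413-y@KHvjNiC!@,,5k70wTaa']

This matches anchored at the start of the string; then a word character (non-capturing group); then one or more of a character in [g-l]; then one or more of a digit, then zero or more of a non-whitespace character (lazy), then zero or more of a word character (non-capturing group); then one or more of a word character (lazy) (captured).
The `?` after the quantifier makes it lazy — it takes as little as possible before letting the rest of the pattern try.
Matches to split on: at [0:12] → 'Wj855e8rmls8'.
Because the pattern has a capturing group, `split` also inserts each captured text between the pieces.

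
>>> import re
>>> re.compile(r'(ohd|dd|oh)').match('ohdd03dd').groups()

The match spans [0:3] → 'ohd'.
Captured: group 1 = 'ohd'.

('ohd',)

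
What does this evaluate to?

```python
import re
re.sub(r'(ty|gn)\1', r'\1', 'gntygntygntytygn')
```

'gntygntygntygn'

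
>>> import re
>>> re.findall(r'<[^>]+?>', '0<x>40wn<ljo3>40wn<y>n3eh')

['<x>', '<ljo3>', '<y>']

No capturing groups, so `findall` returns the 3 full match strings.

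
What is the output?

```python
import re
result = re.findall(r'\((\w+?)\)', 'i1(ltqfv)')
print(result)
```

Because there's exactly one group, `findall` drops the full match and keeps group 1 from the one hit.

['ltqfv']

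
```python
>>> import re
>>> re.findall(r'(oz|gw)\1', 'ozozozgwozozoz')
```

`\1` is not a pattern — it's the concrete string captured by group 1, re-applied verbatim.
Because there's exactly one group, `findall` drops the full match and keeps group 1 from each hit.

['oz', 'oz']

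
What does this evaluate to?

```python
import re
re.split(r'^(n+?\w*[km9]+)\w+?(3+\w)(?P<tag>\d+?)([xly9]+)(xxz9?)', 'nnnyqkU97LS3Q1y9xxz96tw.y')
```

This matches anchored at the start of the string; then one or more of the literal 'n' (lazy), then zero or more of a word character, then one or more of one of [km9] (captured); then one or more of a word character (lazy); then one or more of a literal '3', then a word character (captured); then one or more of a digit (lazy) (captured as 'tag'); then one or more of one of [xly9] (captured); then the literal 'xxz', then optionally a literal '9' (captured).
The group in the pattern means `split` returns the separators' captures alongside the pieces.

['', 'nnnyqkU9', '3Q', '1', 'y9', 'xxz9', '6tw.y']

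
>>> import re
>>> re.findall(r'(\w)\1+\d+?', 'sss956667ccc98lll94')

`\1` has to match the exact text group 1 already captured.
With a single group, `findall` returns only what that group captured — 4 items.

['s', '6', 'c', 'l']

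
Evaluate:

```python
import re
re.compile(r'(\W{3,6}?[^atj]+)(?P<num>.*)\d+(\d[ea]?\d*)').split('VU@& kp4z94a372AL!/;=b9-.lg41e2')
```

Pattern: 3 to 6 of a non-word character (lazy), then one or more of any character except [atj] (captured); then zero or more of any character (captured as 'num'); then one or more of a digit; then a digit, then optionally one of [ea], then zero or more of a digit (captured).
`re.split` interleaves the captured-group text with the surrounding fragments.

['VU', '@& kp4z94', 'a372AL!/;=b9-.lg', '1e2', '']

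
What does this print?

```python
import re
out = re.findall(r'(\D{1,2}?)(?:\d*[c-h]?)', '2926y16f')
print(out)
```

['y']

The pattern matches 1 to 2 of a non-digit (lazy) (captured); then zero or more of a digit, then optionally a character in [c-h] (non-capturing group).
Scanning left to right: at [4:8] match 'y16f', group 1 = 'y'.
One capturing group, so `findall` returns just the captured substring from the one match — 1 in all.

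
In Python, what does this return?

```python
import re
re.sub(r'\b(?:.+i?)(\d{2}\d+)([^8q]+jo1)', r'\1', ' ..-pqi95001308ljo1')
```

' ..-308'

This matches a word boundary (`\b`, zero-width); then one or more of any character, then optionally a literal 'i' (non-capturing group); then exactly 2 of a digit, then one or more of a digit (captured); then one or more of any character except [8q], then the literal 'jo1' (captured).
Matches: at [4:19] → 'pqi95001308ljo1'.
Each match is replaced using the text its own group 1 captured.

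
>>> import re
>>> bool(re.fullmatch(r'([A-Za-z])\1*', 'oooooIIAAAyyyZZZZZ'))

False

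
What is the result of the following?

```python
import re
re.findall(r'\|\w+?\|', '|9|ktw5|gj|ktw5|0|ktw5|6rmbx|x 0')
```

['|9|', '|gj|', '|0|', '|6rmbx|']

Matches: at [0:3] → '|9|'; at [7:11] → '|gj|'; at [15:18] → '|0|'; at [22:29] → '|6rmbx|'.
No capturing groups, so `findall` returns the 4 full match strings.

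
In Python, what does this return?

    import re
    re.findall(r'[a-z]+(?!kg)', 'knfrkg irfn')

['knfrkg', 'irfn']

Because the assertion is negative and zero-width, positions next to the forbidden text are skipped.
Matches: at [0:6] → 'knfrkg'; at [7:11] → 'irfn'.
With no groups in the pattern, `findall` gives back each whole match — 2 here.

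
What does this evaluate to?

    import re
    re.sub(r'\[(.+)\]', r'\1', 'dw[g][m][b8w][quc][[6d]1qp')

'dwg][m][b8w][quc][[6d1qp'

Each match is replaced using the text its own group 1 captured.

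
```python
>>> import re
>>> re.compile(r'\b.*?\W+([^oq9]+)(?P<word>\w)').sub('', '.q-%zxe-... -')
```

Every occurrence is swapped for ''.

'.-... -'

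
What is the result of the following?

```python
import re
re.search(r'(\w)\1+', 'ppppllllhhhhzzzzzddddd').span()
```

The backreference `\1` re-matches whatever the first group consumed, character for character.
The match spans [0:4] → 'pppp'.

(0, 4)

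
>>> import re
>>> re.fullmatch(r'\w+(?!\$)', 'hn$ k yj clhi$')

None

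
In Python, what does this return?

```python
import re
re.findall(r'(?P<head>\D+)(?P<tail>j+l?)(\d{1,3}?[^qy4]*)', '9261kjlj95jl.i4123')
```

[('kjl', 'j', '95jl.i')]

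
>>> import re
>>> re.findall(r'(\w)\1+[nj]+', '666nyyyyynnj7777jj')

['6', 'y', '7']

A backreference is literal: `\1` must see the identical characters the first group matched.
Walking the string: at [0:4] match '666n', group 1 = '6'; at [4:12] match 'yyyyynnj', group 1 = 'y'; at [12:18] match '7777jj', group 1 = '7'.
Because there's exactly one group, `findall` drops the full match and keeps group 1 from each hit.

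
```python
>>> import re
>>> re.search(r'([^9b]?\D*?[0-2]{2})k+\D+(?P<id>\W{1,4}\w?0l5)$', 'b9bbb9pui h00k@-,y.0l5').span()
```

(6, 22)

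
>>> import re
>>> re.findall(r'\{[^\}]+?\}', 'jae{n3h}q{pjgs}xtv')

['{n3h}', '{pjgs}']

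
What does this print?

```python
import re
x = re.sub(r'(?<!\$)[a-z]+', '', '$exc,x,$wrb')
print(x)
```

$e,,$w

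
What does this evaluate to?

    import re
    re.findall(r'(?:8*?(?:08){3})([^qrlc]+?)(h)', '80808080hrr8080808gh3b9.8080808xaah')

[('0', 'h'), ('g', 'h'), ('xaa', 'h')]

Pattern: zero or more of a literal '8' (lazy), then the literal '08' repeated 3 times (non-capturing group); then one or more of any character except [qrlc] (lazy) (captured); then a literal 'h' (captured).
Walking the string: at [0:9] match '80808080h', groups = ('0', 'h'); at [11:20] match '8080808gh', groups = ('g', 'h'); at [24:35] match '8080808xaah', groups = ('xaa', 'h').
With 2 capturing groups, `findall` returns a 2-tuple per match.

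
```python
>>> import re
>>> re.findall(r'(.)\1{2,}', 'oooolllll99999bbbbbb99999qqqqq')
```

A backreference is literal: `\1` must see the identical characters the first group matched.
With a single group, `findall` returns only what that group captured — 6 items.

['o', 'l', '9', 'b', '9', 'q']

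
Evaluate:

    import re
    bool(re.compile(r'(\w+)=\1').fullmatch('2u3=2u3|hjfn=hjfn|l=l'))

False

`\1` is not a pattern — it's the concrete string captured by group 1, re-applied verbatim.
`re.fullmatch` is like wrapping the pattern in `^…$` (in single-line mode).
Here the string isn't matched end-to-end, so the call returns None, and `bool(None)` is False.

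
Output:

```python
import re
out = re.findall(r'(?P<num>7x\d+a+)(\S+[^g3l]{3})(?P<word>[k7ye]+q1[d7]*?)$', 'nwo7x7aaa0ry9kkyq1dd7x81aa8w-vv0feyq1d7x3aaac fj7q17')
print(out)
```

[('7x7aaa', '0ry9kkyq1dd7x81aa8w-vv0feyq1d7x3aaac fj', '7q17')]

The pattern matches the literal '7x', then one or more of a digit, then one or more of a literal 'a' (captured as 'num'); then one or more of a non-whitespace character, then exactly 3 of any character except [g3l] (captured); then one or more of one of [k7ye], then the literal 'q1', then zero or more of one of [d7] (lazy) (captured as 'word'); then anchored at the end.
Matches: at [3:52] match '7x7aaa0ry9kkyq1dd7x81aa8w-vv0feyq1d7x3aaac fj7q17', groups = ('7x7aaa', '0ry9kkyq1dd7x81aa8w-vv0feyq1d7x3aaac fj', '7q17').
3 groups means the one result is a tuple of 3 captured strings — 1 here.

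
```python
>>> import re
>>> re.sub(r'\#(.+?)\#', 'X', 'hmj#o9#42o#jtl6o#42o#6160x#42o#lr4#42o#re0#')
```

'hmjX42oX42oX42oX42oX'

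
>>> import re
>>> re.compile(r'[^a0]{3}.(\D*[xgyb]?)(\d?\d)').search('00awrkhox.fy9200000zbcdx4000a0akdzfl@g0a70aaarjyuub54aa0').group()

'wrkhox.fy92'

The match spans [3:14] → 'wrkhox.fy92'.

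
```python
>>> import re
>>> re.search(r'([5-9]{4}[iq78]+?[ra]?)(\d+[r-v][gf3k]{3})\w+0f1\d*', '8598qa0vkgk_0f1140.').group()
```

The match spans [0:18] → '8598qa0vkgk_0f1140'.

'8598qa0vkgk_0f1140'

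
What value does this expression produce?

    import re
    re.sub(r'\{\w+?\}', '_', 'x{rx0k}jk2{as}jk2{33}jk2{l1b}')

'x_jk2_jk2_jk2_'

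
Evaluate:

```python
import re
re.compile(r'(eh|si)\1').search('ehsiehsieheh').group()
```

'eheh'

The backreference `\1` re-matches whatever the first group consumed, character for character.
The match spans [8:12] → 'eheh'.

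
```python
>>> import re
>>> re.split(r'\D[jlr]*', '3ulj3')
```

['3', '3']

Pattern: a non-digit; then zero or more of one of [jlr].
Matches to split on: at [1:4] → 'ulj'.
`split` removes every match and returns the 2 fragments in between.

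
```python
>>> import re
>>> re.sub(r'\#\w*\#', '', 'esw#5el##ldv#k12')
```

'eswk12'

Matches: at [3:8] → '#5el#'; at [8:13] → '#ldv#'.
`sub` substitutes '' at each match site.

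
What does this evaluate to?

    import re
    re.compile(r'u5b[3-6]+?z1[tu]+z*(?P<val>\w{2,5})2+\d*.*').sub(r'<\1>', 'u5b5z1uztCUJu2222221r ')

This matches the literal 'u5b', then one or more of a character in [3-6] (lazy); then the literal 'z1', then one or more of one of [tu], then zero or more of the literal 'z'; then 2 to 5 of a word character (captured as 'val'); then one or more of the literal '2', then zero or more of a digit, then zero or more of any character.
The replacement refers to a captured group, so each match is rewritten using its own captured text.

'<tCUJu>'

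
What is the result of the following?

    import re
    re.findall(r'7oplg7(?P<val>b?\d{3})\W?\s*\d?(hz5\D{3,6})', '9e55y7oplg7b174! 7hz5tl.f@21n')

[('b174', 'hz5tl.f@')]

Multiple groups make `findall` return tuples — one 2-tuple for the one match.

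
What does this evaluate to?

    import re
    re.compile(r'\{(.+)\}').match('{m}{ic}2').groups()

The match spans [0:7] → '{m}{ic}'.
Captured: group 1 = 'm}{ic'.

('m}{ic',)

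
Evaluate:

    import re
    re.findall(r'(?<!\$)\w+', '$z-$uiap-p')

['iap', 'p']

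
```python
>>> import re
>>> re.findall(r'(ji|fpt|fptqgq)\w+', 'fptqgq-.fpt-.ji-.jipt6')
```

Because there's exactly one group, `findall` drops the full match and keeps group 1 from each hit.

['fpt', 'ji']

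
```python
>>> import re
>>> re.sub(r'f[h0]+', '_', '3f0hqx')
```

Pattern: a literal 'f'; then one or more of one of [h0].
Matches: at [1:4] → 'f0h'.
Every occurrence is swapped for '_'.

'3_qx'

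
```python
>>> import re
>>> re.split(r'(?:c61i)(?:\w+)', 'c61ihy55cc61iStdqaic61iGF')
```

The pattern matches the literal 'c6', then the literal '1i' (non-capturing group); then one or more of a word character (non-capturing group).
Splitting on the pattern gives 2 pieces.

['', '']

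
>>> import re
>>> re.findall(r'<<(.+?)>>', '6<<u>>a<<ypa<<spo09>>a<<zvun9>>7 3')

['u', 'ypa<<spo09', 'zvun9']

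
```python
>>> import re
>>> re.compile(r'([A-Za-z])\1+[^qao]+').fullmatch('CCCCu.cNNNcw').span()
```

The backreference `\1` re-matches whatever the first group consumed, character for character.
For `fullmatch`, every character of the input must be accounted for by the pattern.
The match spans [0:12] → 'CCCCu.cNNNcw'.
Captured: group 1 = 'C'.

(0, 12)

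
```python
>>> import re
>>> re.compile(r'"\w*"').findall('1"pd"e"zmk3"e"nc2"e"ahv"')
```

`findall` yields the raw match text (4 of them) because the pattern has no groups.

['"pd"', '"zmk3"', '"nc2"', '"ahv"']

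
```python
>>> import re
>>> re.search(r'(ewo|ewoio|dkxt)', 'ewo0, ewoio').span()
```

Unlike `match`, `search` isn't anchored — it looks for the pattern anywhere in the string.
The match spans [0:3] → 'ewo'.
Captured: group 1 = 'ewo'.

(0, 3)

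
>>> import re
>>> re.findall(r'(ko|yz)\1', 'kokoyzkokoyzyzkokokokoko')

['ko', 'ko', 'yz', 'ko', 'ko']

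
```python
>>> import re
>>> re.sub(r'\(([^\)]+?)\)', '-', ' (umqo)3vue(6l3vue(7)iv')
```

' -3vue-iv'

Matches: at [1:7] → '(umqo)'; at [11:21] → '(6l3vue(7)'.
Every occurrence is swapped for '-'.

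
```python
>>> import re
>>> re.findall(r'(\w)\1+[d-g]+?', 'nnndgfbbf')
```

`\1` is not a pattern — it's the concrete string captured by group 1, re-applied verbatim.
Scanning left to right: at [0:4] match 'nnnd', group 1 = 'n'; at [6:9] match 'bbf', group 1 = 'b'.
Because there's exactly one group, `findall` drops the full match and keeps group 1 from each hit.

['n', 'b']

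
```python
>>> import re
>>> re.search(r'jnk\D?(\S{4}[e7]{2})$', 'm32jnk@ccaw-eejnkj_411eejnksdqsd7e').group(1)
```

'dqsd7e'

Pattern: the literal 'jnk', then optionally a non-digit; then exactly 4 of a non-whitespace character, then exactly 2 of one of [e7] (captured); then anchored at the end.
Unlike `match`, `search` isn't anchored — it looks for the pattern anywhere in the string.
The match spans [24:34] → 'jnksdqsd7e'.
Captured: group 1 = 'dqsd7e'.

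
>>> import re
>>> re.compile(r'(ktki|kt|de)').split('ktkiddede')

['', 'ktki', 'd', 'de', '', 'de', '']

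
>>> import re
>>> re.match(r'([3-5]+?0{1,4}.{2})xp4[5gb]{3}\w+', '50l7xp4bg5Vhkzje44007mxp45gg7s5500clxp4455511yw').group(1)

The match spans [0:47] → '50l7xp4bg5Vhkzje44007mxp45gg7s5500clxp4455511yw'.
Captured: group 1 = '50l7'.

'50l7'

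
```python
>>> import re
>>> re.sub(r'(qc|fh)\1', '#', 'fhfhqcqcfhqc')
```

`\1` has to match the exact text group 1 already captured.
Matches: at [0:4] → 'fhfh'; at [4:8] → 'qcqc'.
`sub` substitutes '#' at each match site.

'##fhqc'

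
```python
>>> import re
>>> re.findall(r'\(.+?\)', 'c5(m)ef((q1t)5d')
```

['(m)', '((q1t)']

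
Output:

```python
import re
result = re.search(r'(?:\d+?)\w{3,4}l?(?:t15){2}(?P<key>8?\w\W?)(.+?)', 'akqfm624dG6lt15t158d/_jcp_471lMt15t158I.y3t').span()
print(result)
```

(5, 22)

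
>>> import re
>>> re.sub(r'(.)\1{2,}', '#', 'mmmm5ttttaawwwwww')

'#5#aa#'

A backreference is literal: `\1` must see the identical characters the first group matched.
`sub` substitutes '#' at each match site.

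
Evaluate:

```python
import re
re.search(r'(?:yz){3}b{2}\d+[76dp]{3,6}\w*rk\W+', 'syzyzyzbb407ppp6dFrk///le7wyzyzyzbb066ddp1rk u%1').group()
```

'yzyzyzbb407ppp6dFrk///'

The match spans [1:23] → 'yzyzyzbb407ppp6dFrk///'.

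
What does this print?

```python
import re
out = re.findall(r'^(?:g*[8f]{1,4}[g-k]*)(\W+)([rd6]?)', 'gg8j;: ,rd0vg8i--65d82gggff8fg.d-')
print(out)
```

[(';: ,', 'r')]

With 2 capturing groups, `findall` returns a 2-tuple per match.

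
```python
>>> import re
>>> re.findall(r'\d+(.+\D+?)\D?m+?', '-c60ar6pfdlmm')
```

['ar6pfdlm']

This matches one or more of a digit; then one or more of any character, then one or more of a non-digit (lazy) (captured); then optionally a non-digit, then one or more of the literal 'm' (lazy).
Walking the string: at [2:13] match '60ar6pfdlmm', group 1 = 'ar6pfdlm'.
Because there's exactly one group, `findall` drops the full match and keeps group 1 from the one hit.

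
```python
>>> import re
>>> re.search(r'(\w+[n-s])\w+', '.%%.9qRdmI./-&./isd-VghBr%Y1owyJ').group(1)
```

'9q'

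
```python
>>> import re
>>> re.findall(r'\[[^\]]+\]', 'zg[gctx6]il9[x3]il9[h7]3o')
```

['[gctx6]', '[x3]', '[h7]']

Matches: at [2:9] → '[gctx6]'; at [12:16] → '[x3]'; at [19:23] → '[h7]'.
No capturing groups, so `findall` returns the 3 full match strings.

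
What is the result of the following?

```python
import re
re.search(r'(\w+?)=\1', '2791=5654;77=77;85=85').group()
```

'77=77'

`\1` is not a pattern — it's the concrete string captured by group 1, re-applied verbatim.
`search` walks the string left to right and returns the first match it finds.
The match spans [10:15] → '77=77'.
Captured: group 1 = '77'.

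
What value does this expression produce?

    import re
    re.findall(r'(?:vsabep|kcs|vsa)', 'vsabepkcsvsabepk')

['vsabep', 'kcs', 'vsabep']

Alternation isn't longest-match — the leftmost alternative that fits at this position is chosen.
Scanning left to right: at [0:6] → 'vsabep'; at [6:9] → 'kcs'; at [9:15] → 'vsabep'.
Since nothing is captured, `findall` lists the 3 matched substrings directly.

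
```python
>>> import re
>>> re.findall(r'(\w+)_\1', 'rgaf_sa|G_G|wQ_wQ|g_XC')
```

['G', 'wQ']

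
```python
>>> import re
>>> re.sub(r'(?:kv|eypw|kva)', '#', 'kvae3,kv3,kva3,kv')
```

`|` is ordered: at each position the engine commits to the first alternative that works.
Matches: at [0:2] → 'kv'; at [6:8] → 'kv'; at [10:12] → 'kv'; at [15:17] → 'kv'.
`sub` substitutes '#' at each match site.

'#ae3,#3,#a3,#'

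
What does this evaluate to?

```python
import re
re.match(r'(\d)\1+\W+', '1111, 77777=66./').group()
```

'1111, '

`re.match` only tries the pattern at the start of the string.
The match spans [0:6] → '1111, '.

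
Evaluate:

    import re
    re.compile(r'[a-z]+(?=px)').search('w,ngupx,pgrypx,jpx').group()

'ngu'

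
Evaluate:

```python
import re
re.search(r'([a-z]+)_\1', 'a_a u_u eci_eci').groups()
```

('a',)

The match spans [0:3] → 'a_a'.
Captured: group 1 = 'a'.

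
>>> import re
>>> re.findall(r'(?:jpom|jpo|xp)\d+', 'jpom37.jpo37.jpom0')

['jpom37', 'jpo37', 'jpom0']

Since nothing is captured, `findall` lists the 3 matched substrings directly.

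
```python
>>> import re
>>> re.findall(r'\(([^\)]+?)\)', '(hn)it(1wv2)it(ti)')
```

`findall` collects group 1 from each match (3 total).

['hn', '1wv2', 'ti']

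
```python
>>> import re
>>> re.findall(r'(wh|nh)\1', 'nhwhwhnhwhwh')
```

`\1` is not a pattern — it's the concrete string captured by group 1, re-applied verbatim.
Walking the string: at [2:6] match 'whwh', group 1 = 'wh'; at [8:12] match 'whwh', group 1 = 'wh'.
`findall` collects group 1 from each match (2 total).

['wh', 'wh']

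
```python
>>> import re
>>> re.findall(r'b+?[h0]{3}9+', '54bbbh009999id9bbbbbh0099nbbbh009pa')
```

['bbbh009999', 'bbbbbh0099', 'bbbh009']

Pattern: one or more of a literal 'b' (lazy); then exactly 3 of one of [h0], then one or more of a literal '9'.
Scanning left to right: at [2:12] → 'bbbh009999'; at [15:25] → 'bbbbbh0099'; at [26:33] → 'bbbh009'.
`findall` yields the raw match text (3 of them) because the pattern has no groups.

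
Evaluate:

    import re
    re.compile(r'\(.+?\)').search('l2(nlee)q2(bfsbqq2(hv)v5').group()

'(nlee)'

Because the quantifier is non-greedy, it stops expanding at the earliest point where the rest of the pattern can succeed.
`search` walks the string left to right and returns the first match it finds.
The match spans [2:8] → '(nlee)'.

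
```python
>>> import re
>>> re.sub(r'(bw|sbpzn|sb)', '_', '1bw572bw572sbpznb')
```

'1_572_572_b'

Branches in `(...|...)` are attempted left-to-right; the first branch that allows the whole pattern to succeed is taken.
Matches: at [1:3] → 'bw'; at [6:8] → 'bw'; at [11:16] → 'sbpzn'.
Every occurrence is swapped for '_'.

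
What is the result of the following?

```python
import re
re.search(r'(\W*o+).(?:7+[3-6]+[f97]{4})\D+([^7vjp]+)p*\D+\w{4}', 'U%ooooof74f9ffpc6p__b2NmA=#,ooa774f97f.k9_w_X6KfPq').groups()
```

('%ooooo', '6')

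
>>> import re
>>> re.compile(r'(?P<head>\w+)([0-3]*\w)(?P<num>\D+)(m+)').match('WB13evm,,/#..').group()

'WB13evm'

This matches one or more of a word character (captured as 'head'); then zero or more of a character in [0-3], then a word character (captured); then one or more of a non-digit (captured as 'num'); then one or more of a literal 'm' (captured).
`re.match` only tries the pattern at the start of the string.
The match spans [0:7] → 'WB13evm'.
Captured: group 1 = 'WB13', group 2 = 'e', group 3 = 'v', group 4 = 'm'.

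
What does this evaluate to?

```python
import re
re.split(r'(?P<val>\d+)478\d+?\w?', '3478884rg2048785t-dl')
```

This matches one or more of a digit (captured as 'val'); then the literal '478', then one or more of a digit (lazy), then optionally a word character.
A `+?`/`*?`/`{m,n}?` starts at its minimum and grows only as far as needed for what follows to match.
Matches to split on: at [0:6] → '347888'.
The group in the pattern means `split` returns the separators' captures alongside the pieces.

['', '3', '4rg2048785t-dl']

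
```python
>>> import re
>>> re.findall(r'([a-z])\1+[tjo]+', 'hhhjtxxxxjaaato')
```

['h', 'x', 'a']

After group 1 captures some text, `\1` only succeeds where that same text appears again.
Scanning left to right: at [0:5] match 'hhhjt', group 1 = 'h'; at [5:10] match 'xxxxj', group 1 = 'x'; at [10:15] match 'aaato', group 1 = 'a'.
With a single group, `findall` returns only what that group captured — 3 items.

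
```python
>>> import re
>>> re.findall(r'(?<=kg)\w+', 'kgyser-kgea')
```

['yser', 'ea']

Because the assertion is zero-width, the text it checks is not consumed and won't appear in the result.
Scanning left to right: at [2:6] → 'yser'; at [9:11] → 'ea'.
With no groups in the pattern, `findall` gives back each whole match — 2 here.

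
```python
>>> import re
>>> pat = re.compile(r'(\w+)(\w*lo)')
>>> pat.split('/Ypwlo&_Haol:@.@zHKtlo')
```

The pattern matches one or more of a word character (captured); then zero or more of a word character, then the literal 'lo' (captured).
Matches to split on: at [1:6] → 'Ypwlo'; at [16:22] → 'zHKtlo'.
Because the pattern has a capturing group, `split` also inserts each captured text between the pieces.

['/', 'Ypw', 'lo', '&_Haol:@.@', 'zHKt', 'lo', '']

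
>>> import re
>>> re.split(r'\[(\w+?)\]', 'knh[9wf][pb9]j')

['knh', '9wf', '', 'pb9', 'j']

Matches to split on: at [3:8] → '[9wf]'; at [8:13] → '[pb9]'.
The group in the pattern means `split` returns the separators' captures alongside the pieces.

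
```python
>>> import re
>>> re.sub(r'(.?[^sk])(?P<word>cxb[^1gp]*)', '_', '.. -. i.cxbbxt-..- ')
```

'.. -. _'

This matches optionally any character, then any character except [sk] (captured); then the literal 'cxb', then zero or more of any character except [1gp] (captured as 'word').
Each match is replaced by '_'.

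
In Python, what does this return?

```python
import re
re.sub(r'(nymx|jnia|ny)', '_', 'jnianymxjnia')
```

'___'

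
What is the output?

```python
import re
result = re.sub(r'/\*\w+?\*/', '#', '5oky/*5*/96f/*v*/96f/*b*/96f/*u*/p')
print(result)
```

5oky#96f#96f#96f#p

Matches: at [4:9] → '/*5*/'; at [12:17] → '/*v*/'; at [20:25] → '/*b*/'; at [28:33] → '/*u*/'.
Every occurrence is swapped for '#'.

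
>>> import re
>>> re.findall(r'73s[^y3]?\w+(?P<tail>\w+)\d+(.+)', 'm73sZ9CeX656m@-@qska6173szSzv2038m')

Multiple groups make `findall` return tuples — one 2-tuple for the one match.

[('5', 'm@-@qska6173szSzv2038m')]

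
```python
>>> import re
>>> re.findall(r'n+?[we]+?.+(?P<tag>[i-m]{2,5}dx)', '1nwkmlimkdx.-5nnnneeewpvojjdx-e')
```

The pattern matches one or more of a literal 'n' (lazy); then one or more of one of [we] (lazy), then one or more of any character; then 2 to 5 of a character in [i-m], then the literal 'dx' (captured as 'tag').
Scanning left to right: at [1:29] match 'nwkmlimkdx.-5nnnneeewpvojjdx', group 1 = 'jjdx'.
With a single group, `findall` returns only what that group captured — 1 item.

['jjdx']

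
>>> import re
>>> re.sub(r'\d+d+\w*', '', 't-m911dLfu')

't-m'

The pattern matches one or more of a digit; then one or more of a literal 'd', then zero or more of a word character.
Matches: at [3:10] → '911dLfu'.
Every occurrence is swapped for ''.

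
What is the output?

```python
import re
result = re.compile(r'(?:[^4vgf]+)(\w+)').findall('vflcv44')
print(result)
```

['v44']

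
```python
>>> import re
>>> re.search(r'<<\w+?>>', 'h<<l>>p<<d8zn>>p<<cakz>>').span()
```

(1, 6)

Unlike `match`, `search` isn't anchored — it looks for the pattern anywhere in the string.
The match spans [1:6] → '<<l>>'.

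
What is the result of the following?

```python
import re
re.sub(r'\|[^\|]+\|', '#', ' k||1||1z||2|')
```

' k|###'

Each match is replaced by '#'.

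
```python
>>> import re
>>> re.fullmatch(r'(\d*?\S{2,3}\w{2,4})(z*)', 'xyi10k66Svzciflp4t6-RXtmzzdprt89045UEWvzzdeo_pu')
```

None

This matches zero or more of a digit (lazy), then 2 to 3 of a non-whitespace character, then 2 to 4 of a word character (captured); then zero or more of a literal 'z' (captured).
`re.fullmatch` is like wrapping the pattern in `^…$` (in single-line mode).
Here the pattern can't cover the whole string, so the call returns None.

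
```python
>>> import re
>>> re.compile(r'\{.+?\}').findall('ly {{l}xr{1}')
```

A non-greedy quantifier consumes as few characters as it can — just enough that the remainder of the pattern still matches from where it stops; whatever follows it matches normally.
With no groups in the pattern, `findall` gives back each whole match — 2 here.

['{{l}', '{1}']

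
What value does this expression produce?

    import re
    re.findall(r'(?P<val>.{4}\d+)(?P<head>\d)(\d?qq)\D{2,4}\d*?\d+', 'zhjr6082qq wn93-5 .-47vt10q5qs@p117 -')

[('zhjr608', '2', 'qq')]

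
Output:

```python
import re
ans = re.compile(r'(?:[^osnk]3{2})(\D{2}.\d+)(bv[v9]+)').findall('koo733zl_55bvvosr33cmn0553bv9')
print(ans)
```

[('zl_55', 'bvv'), ('cmn0553', 'bv9')]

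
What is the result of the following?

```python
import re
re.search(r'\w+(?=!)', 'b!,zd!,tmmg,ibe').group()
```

The `(?=…)`/`(?<=…)` assertion just peeks at neighbouring text; it doesn't advance the match position.
Unlike `match`, `search` isn't anchored — it looks for the pattern anywhere in the string.
The match spans [0:1] → 'b'.

'b'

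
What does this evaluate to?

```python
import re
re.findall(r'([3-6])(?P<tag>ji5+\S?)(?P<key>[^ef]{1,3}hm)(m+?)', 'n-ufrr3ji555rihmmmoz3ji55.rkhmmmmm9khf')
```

[('3', 'ji555r', 'ihm', 'm'), ('3', 'ji55.', 'rkhm', 'm')]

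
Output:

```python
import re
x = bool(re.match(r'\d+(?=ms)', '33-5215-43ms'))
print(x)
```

Lookahead/lookbehind check context without consuming it, so the matched span excludes the asserted characters.
With `match`, the pattern is implicitly anchored at the beginning.
Here the pattern fails at index 0, so the call returns None, and `bool(None)` is False.

False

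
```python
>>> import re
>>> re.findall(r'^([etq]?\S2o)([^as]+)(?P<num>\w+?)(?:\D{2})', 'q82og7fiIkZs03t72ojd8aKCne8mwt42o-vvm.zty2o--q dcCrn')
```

[('q82o', 'g7fiIkZ', 's03t72')]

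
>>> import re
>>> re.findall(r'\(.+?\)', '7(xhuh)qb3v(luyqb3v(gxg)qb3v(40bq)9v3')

['(xhuh)', '(luyqb3v(gxg)', '(40bq)']

A `+?`/`*?`/`{m,n}?` starts at its minimum and grows only as far as needed for what follows to match.
Walking the string: at [1:7] → '(xhuh)'; at [11:24] → '(luyqb3v(gxg)'; at [28:34] → '(40bq)'.
`findall` yields the raw match text (3 of them) because the pattern has no groups.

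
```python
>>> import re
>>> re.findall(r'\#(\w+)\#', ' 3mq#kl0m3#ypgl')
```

['kl0m3']

`findall` collects group 1 from the one match (1 total).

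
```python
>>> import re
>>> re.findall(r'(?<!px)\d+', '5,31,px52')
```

['5', '31', '2']

A negative assertion filters positions out without eating any characters.
With no groups in the pattern, `findall` gives back each whole match — 3 here.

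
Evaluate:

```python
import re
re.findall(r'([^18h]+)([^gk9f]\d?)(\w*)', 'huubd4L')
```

The pattern matches one or more of any character except [18h] (captured); then any character except [gk9f], then optionally a digit (captured); then zero or more of a word character (captured).
Matches: at [1:7] match 'uubd4L', groups = ('uubd4', 'L', '').
Multiple groups make `findall` return tuples — one 3-tuple for the one match.

[('uubd4', 'L', '')]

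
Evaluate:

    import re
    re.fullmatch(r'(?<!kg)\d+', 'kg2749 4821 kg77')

A negative assertion filters positions out without eating any characters.
`re.fullmatch` is like wrapping the pattern in `^…$` (in single-line mode).
Here there's no way to consume every character, so the call returns None.

None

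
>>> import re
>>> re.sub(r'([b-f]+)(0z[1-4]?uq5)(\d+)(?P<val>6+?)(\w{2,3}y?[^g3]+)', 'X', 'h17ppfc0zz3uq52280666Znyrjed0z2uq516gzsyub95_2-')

'h17ppfc0zz3uq52280666ZnyrjX'

This matches one or more of a character in [b-f] (captured); then the literal '0z', then optionally a character in [1-4], then the literal 'uq5' (captured); then one or more of a digit (captured); then one or more of a literal '6' (lazy) (captured as 'val'); then 2 to 3 of a word character, then optionally a literal 'y', then one or more of any character except [g3] (captured).
Matches: at [26:47] → 'ed0z2uq516gzsyub95_2-'.
Every occurrence is swapped for 'X'.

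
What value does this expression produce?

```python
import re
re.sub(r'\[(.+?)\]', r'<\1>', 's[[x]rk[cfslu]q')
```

's<[x>rk<cfslu>q'

A non-greedy quantifier consumes as few characters as it can — just enough that the remainder of the pattern still matches from where it stops; whatever follows it matches normally.
Matches: at [1:5] → '[[x]'; at [7:14] → '[cfslu]'.
`\1` in the replacement pulls in group 1's text for each match.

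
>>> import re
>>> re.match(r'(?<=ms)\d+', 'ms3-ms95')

Lookahead/lookbehind check context without consuming it, so the matched span excludes the asserted characters.
With `match`, the pattern is implicitly anchored at the beginning.
Here the string doesn't start with a match, so the call returns None.

None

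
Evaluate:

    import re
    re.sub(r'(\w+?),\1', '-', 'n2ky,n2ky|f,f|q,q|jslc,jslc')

'-|-|-|-'

`\1` has to match the exact text group 1 already captured.
Each match is replaced by '-'.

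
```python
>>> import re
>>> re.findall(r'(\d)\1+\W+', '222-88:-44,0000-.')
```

After group 1 captures some text, `\1` only succeeds where that same text appears again.
One capturing group, so `findall` returns just the captured substring from each match — 4 in all.

['2', '8', '4', '0']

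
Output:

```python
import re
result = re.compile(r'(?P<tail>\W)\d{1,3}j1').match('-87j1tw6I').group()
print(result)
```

Pattern: a non-word character (captured as 'tail'); then 1 to 3 of a digit, then the literal 'j1'.
`re.match` won't scan ahead — the pattern has to work from the very first character.
The match spans [0:5] → '-87j1'.
Captured: group 1 = '-'.

-87j1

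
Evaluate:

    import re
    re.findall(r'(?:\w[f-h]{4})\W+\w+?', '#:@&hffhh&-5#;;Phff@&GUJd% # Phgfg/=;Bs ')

['hffhh&-5', 'Phgfg/=;B']

This matches a word character, then exactly 4 of a character in [f-h] (non-capturing group); then one or more of a non-word character; then one or more of a word character (lazy).
No capturing groups, so `findall` returns the 2 full match strings.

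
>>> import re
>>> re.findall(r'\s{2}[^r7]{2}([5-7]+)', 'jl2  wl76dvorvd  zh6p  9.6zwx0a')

With a single group, `findall` returns only what that group captured — 3 items.

['76', '6', '6']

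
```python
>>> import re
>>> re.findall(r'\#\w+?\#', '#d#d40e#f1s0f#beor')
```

['#d#', '#f1s0f#']

Matches: at [0:3] → '#d#'; at [7:14] → '#f1s0f#'.
Since nothing is captured, `findall` lists the 2 matched substrings directly.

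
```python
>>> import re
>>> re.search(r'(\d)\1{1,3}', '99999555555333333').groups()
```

The match spans [0:4] → '9999'.
Captured: group 1 = '9'.

('9',)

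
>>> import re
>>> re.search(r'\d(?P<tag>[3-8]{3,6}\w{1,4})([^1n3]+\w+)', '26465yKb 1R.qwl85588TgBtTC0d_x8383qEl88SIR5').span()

(0, 11)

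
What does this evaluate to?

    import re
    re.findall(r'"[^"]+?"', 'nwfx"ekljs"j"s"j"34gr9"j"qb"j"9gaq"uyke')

`findall` yields the raw match text (5 of them) because the pattern has no groups.

['"ekljs"', '"s"', '"34gr9"', '"qb"', '"9gaq"']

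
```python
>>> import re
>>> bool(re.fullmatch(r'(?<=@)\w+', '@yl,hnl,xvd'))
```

False

The lookaround is zero-width — it requires the adjacent text to match without consuming it, so the asserted text isn't part of the match.
`fullmatch` succeeds only if the pattern covers the string from start to end.
Here the string isn't matched end-to-end, so the call returns None, and `bool(None)` is False.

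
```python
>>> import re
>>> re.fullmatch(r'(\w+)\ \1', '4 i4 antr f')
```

None

`\1` has to match the exact text group 1 already captured.
`fullmatch` succeeds only if the pattern covers the string from start to end.
Here the string isn't matched end-to-end, so the call returns None.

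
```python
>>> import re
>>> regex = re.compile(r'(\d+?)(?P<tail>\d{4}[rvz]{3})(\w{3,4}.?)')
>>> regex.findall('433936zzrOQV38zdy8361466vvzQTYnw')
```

[('43', '3936zzr', 'OQV38'), ('836', '1466vvz', 'QTYnw')]

This matches one or more of a digit (lazy) (captured); then exactly 4 of a digit, then exactly 3 of one of [rvz] (captured as 'tail'); then 3 to 4 of a word character, then optionally any character (captured).
Walking the string: at [0:14] match '433936zzrOQV38', groups = ('43', '3936zzr', 'OQV38'); at [17:32] match '8361466vvzQTYnw', groups = ('836', '1466vvz', 'QTYnw').
`findall` packs the 3 group values into a tuple for every match.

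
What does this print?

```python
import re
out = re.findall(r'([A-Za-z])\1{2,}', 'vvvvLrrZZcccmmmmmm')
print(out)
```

['v', 'c', 'm']

A backreference is literal: `\1` must see the identical characters the first group matched.
Walking the string: at [0:4] match 'vvvv', group 1 = 'v'; at [9:12] match 'ccc', group 1 = 'c'; at [12:18] match 'mmmmmm', group 1 = 'm'.
Because there's exactly one group, `findall` drops the full match and keeps group 1 from each hit.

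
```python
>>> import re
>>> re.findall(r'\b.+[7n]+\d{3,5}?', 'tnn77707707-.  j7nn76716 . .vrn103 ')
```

['tnn77707707-.  j7nn76716 . .vrn103']

Pattern: a word boundary (`\b`, zero-width); then one or more of any character; then one or more of one of [7n], then 3 to 5 of a digit (lazy).
With no groups in the pattern, `findall` gives back each whole match — 1 here.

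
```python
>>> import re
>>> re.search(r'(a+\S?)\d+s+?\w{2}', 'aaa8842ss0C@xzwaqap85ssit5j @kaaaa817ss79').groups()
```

('aaa8',)

The pattern matches one or more of a literal 'a', then optionally a non-whitespace character (captured); then one or more of a digit; then one or more of the literal 's' (lazy), then exactly 2 of a word character.
Unlike `match`, `search` isn't anchored — it looks for the pattern anywhere in the string.
The match spans [0:10] → 'aaa8842ss0'.
Captured: group 1 = 'aaa8'.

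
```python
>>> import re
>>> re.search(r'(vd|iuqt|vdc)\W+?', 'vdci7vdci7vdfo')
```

Unlike `match`, `search` isn't anchored — it looks for the pattern anywhere in the string.
Here nothing in the string fits, so the call returns None.

None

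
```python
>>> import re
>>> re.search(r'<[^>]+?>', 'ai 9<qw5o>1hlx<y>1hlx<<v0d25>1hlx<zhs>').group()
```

'<qw5o>'

`re.search` tries every starting position until one works.
The match spans [4:10] → '<qw5o>'.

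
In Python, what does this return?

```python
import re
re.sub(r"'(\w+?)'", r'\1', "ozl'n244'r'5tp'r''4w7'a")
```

"ozln244r5tpr'4w7a"

Matches: at [3:9] → "'n244'"; at [10:15] → "'5tp'"; at [17:22] → "'4w7'".
Each match is replaced using the text its own group 1 captured.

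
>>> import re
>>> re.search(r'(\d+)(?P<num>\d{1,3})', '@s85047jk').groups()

('8504', '7')

The match spans [2:7] → '85047'.
Captured: group 1 = '8504', group 2 = '7'.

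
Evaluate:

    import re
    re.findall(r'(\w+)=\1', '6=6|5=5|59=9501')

A backreference is literal: `\1` must see the identical characters the first group matched.
Matches: at [0:3] match '6=6', group 1 = '6'; at [4:7] match '5=5', group 1 = '5'; at [9:12] match '9=9', group 1 = '9'.
Because there's exactly one group, `findall` drops the full match and keeps group 1 from each hit.

['6', '5', '9']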